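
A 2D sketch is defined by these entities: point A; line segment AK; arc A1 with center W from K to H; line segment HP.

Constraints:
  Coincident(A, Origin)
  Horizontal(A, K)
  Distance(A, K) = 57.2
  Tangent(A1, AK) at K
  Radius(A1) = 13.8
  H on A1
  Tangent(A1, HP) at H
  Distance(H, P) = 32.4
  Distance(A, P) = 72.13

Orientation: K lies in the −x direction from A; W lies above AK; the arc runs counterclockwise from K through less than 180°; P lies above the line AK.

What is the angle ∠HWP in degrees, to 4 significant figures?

66.93°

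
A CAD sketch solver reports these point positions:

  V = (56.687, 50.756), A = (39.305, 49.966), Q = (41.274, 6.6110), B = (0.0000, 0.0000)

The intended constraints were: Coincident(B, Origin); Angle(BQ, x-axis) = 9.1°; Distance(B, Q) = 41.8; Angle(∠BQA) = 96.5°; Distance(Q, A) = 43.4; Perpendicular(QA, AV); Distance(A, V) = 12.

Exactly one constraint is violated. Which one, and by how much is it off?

Distance(A, V) = 12 — off by 5.40.

B = (0.00, 0.00) ✓; BQ at 9.100° ✓; |BQ| = 41.80 ✓; ∠BQA = 96.50° ✓; |QA| = 43.40 ✓; ∠(QA, AV) = 90.00° ✓; |AV| = 17.40 ✗.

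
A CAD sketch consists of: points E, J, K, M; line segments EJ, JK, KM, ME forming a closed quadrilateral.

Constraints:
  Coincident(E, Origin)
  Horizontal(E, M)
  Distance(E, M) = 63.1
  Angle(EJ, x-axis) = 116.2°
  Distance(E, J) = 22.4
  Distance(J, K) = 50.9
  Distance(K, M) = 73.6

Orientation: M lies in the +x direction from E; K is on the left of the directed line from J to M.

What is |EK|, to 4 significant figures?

64.04

Checks: |JK| = 50.90 ✓; |KM| = 73.60 ✓.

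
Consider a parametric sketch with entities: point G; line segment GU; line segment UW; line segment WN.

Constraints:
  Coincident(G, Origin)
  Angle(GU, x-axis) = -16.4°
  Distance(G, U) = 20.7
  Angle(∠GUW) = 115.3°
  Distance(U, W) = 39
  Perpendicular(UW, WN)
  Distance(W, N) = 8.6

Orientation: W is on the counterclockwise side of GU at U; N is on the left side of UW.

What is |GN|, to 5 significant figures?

48.904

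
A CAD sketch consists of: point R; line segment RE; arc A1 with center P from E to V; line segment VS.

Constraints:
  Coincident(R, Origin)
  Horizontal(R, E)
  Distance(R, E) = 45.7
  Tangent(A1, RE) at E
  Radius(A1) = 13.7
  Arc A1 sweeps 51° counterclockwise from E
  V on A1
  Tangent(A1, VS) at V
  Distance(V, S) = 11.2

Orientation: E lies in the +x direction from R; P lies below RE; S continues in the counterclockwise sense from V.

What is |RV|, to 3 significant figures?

35.4

R is at the origin; RE is horizontal with |RE| = 45.7 and E on the +x side, so E = (45.7, 0.00). Since A1 is tangent to RE there, PE ⟂ RE, so P = E + (0, -13.7) = (45.7, -13.7). On A1, E sits at bearing 90° from P; a 51° counterclockwise sweep puts V at bearing 141°, so V = P + 13.7·(cos 141°, sin 141°) = (35.1, -5.08). Then |RV| = |V − R| = 35.4.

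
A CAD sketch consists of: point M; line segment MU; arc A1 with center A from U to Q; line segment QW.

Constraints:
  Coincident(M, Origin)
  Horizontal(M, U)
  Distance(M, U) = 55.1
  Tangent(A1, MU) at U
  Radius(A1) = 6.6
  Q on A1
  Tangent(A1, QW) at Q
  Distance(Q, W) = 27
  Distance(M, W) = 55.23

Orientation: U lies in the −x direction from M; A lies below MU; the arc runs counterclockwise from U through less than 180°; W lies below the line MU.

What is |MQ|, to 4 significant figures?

61.36

M is at the origin; MU is horizontal with |MU| = 55.1 and U on the −x side, so U = (-55.10, 0.000). The tangent condition forces AU to be normal to MU, so A = U + (0, -6.6) = (-55.10, -6.600). Since AQ ⟂ QW (tangency), |AW| = √(6.6² + 27.0²) = 27.79 regardless of where Q sits on A1. So W lies on both circle(M, 55.23) and circle(A, 27.79); the below-MU intersection is W = (-44.74, -32.39). Q is the foot of the tangent from W: Q = (-60.46, -10.44).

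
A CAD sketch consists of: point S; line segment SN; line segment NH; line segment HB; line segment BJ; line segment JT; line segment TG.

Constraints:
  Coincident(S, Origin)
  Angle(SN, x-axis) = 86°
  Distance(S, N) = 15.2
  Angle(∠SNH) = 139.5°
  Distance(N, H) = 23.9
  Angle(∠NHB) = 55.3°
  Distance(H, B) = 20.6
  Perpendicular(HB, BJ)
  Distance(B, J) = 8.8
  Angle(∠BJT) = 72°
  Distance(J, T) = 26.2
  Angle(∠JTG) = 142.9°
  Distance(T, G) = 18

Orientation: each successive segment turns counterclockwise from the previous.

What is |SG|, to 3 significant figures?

57.1

∠BJT = 72.0° gives JT at 89.2° from the x-axis; with |JT| = 26.2, T = (-11.1, 38.2). ∠JTG = 142.9° gives TG at 126° from the x-axis; with |TG| = 18.0, G = (-21.8, 52.7). Then |SG| = |G − S| = 57.1.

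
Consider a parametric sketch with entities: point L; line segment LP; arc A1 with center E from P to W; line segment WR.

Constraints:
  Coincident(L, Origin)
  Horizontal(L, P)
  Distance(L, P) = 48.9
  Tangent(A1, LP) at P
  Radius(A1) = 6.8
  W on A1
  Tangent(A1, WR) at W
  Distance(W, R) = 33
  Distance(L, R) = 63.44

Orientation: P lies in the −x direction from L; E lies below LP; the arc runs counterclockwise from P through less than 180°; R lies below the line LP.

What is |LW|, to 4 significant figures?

56.16

L is at the origin; LP is horizontal with |LP| = 48.9 and P on the −x side, so P = (-48.90, 0.000). Since A1 is tangent to LP there, EP ⟂ LP, so E = P + (0, -6.8) = (-48.90, -6.800). Since EW ⟂ WR (tangency), |ER| = √(6.8² + 33.0²) = 33.69 regardless of where W sits on A1. So R lies on both circle(L, 63.44) and circle(E, 33.69); the below-LP intersection is R = (-48.84, -40.49). W is the foot of the tangent from R: W = (-55.56, -8.185).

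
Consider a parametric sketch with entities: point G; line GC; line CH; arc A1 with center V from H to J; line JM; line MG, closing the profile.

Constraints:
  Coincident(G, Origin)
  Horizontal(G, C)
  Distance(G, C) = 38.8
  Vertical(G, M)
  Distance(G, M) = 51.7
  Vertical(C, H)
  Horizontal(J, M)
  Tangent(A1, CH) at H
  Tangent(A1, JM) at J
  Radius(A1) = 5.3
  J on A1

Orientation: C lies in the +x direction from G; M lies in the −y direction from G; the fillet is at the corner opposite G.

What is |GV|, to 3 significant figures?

57.2

G and M share the same x with |GM| = 51.7 and M on the −y side, so M = (0.00, -51.7). The virtual corner opposite G is at (38.8, -51.7). Since A1 is tangent to CH there, VH ⟂ CH and since A1 is tangent to JM there, VJ ⟂ JM, with radius 5.3, so the center V sits 5.3 in from both sides at V = (33.5, -46.4). Then |GV| = |V − G| = 57.2.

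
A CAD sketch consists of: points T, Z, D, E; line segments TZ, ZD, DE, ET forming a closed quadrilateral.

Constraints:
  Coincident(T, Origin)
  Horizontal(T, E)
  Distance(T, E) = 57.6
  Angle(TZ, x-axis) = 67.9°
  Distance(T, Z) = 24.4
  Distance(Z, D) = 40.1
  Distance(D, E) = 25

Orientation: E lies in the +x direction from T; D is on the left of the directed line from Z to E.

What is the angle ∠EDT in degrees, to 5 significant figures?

83.900°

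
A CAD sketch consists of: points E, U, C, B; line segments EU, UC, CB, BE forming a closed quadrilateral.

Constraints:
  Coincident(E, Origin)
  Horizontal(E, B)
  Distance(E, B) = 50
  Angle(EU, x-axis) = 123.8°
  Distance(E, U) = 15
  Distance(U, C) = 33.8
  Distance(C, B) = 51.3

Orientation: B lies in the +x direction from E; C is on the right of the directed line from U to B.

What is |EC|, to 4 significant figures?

19.69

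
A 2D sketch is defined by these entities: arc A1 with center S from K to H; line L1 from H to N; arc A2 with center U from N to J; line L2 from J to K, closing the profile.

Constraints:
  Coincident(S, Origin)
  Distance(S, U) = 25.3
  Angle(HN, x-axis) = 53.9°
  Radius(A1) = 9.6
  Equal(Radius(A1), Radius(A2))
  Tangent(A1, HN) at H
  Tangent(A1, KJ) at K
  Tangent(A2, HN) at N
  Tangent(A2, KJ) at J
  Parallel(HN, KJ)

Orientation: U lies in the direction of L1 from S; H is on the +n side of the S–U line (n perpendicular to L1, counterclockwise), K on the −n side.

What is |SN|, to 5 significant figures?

27.060

The slot axis is L1's direction at 53.9°, so u = (cos 53.9°, sin 53.9°) = (0.58920, 0.80799) and n = (−sin 53.9°, cos 53.9°) = (-0.80799, 0.58920). S is at the origin and U lies 25.3 along u from S, so U = 25.3·u = (14.907, 20.442). Tangency of A1 to both parallel lines with radius 9.6 puts H and K at S ± 9.6·n: H = (-7.7567, 5.6563), K = (7.7567, -5.6563). Equal radii place N and J the same way about U: N = U + 9.6·n = (7.1500, 26.098), J = U − 9.6·n = (22.663, 14.786). Then |SN| = |N − S| = 27.060.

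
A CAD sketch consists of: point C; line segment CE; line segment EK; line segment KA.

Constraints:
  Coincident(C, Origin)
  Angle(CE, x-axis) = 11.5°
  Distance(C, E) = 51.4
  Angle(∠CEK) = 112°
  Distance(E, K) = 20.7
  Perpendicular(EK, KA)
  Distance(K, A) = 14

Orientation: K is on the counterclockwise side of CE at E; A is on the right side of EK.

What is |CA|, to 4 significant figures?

73.47

∠CEK = 112.0°, so EK runs at 11.5° + (180° − 112.0°) = 79.50° from the x-axis; with |EK| = 20.7, K = E + 20.7·(cos 79.50°, sin 79.50°) = (54.14, 30.60). The perpendicularity gives KA at right angles to EK; with |KA| = 14.0 on the right of EK, A = K + 14.0·(0.9833, -0.1822) = (67.91, 28.05). Then |CA| = |A − C| = 73.47.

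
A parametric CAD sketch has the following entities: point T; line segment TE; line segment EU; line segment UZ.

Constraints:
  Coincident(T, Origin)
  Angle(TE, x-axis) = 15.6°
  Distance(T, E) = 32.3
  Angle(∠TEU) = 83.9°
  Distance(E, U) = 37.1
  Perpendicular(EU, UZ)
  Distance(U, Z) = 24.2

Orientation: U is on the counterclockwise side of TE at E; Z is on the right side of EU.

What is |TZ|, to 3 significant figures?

65.6

∠TEU = 83.9°, so EU runs at 15.6° + (180° − 83.9°) = 112° from the x-axis; with |EU| = 37.1, U = E + 37.1·(cos 112°, sin 112°) = (17.4, 43.2). EU is perpendicular to UZ; with |UZ| = 24.2 on the right of EU, Z = U + 24.2·(0.929, 0.370) = (39.9, 52.1). Then |TZ| = |Z − T| = 65.6.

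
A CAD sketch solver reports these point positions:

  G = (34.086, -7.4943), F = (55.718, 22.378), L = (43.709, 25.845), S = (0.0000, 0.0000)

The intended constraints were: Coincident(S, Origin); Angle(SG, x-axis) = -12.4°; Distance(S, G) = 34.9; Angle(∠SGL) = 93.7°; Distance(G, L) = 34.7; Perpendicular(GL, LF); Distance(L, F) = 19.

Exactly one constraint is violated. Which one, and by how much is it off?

Distance(L, F) = 19 — off by 6.50.

S = (0.00, 0.00) ✓; SG at -12.40° ✓; |SG| = 34.90 ✓; ∠SGL = 93.70° ✓; |GL| = 34.70 ✓; ∠(GL, LF) = 90.00° ✓; |LF| = 12.50 ✗.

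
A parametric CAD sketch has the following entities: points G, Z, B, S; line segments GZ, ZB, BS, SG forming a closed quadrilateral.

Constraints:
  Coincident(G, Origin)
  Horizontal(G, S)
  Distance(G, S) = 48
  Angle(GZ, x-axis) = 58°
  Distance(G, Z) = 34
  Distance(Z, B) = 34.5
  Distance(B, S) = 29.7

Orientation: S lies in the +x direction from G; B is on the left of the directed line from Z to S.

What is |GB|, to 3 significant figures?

60.2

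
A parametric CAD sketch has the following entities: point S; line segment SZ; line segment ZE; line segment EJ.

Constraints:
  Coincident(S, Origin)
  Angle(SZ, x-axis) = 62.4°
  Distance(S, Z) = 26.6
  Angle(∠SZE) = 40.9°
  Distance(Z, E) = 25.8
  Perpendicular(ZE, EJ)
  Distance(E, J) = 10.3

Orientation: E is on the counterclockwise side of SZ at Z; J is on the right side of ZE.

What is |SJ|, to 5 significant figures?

28.295

S is at the origin; SZ runs at 62.4° with length 26.6, so Z = 26.6·(cos 62.4°, sin 62.4°) = (12.324, 23.573). ∠SZE = 40.9°, so ZE runs at 62.4° + (180° − 40.9°) = 201.50° from the x-axis; with |ZE| = 25.8, E = Z + 25.8·(cos 201.50°, sin 201.50°) = (-11.681, 14.117). ZE ⟂ EJ; with |EJ| = 10.3 on the right of ZE, J = E + 10.3·(-0.36650, 0.93042) = (-15.456, 23.701). Then |SJ| = |J − S| = 28.295.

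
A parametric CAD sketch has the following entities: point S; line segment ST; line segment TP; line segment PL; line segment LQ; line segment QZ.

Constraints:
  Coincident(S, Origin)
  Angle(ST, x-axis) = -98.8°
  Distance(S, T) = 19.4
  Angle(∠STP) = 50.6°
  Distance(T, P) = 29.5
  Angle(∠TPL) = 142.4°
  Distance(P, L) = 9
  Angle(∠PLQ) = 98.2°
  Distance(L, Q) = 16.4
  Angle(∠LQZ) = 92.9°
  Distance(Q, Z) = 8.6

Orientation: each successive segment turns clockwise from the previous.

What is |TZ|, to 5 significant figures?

26.273

S is at the origin; ST runs at -98.8° with length 19.4, so T = (-2.9679, -19.172). ∠STP = 50.6° gives TP at 131.80° from the x-axis; with |TP| = 29.5, P = (-22.631, 2.8199). ∠TPL = 142.4° gives PL at 94.200° from the x-axis; with |PL| = 9.0, L = (-23.290, 11.796). ∠PLQ = 98.2° gives LQ at 12.400° from the x-axis; with |LQ| = 16.4, Q = (-7.2724, 15.317). ∠LQZ = 92.9° gives QZ at -74.700° from the x-axis; with |QZ| = 8.6, Z = (-5.0030, 7.0222). Then |TZ| = |Z − T| = 26.273.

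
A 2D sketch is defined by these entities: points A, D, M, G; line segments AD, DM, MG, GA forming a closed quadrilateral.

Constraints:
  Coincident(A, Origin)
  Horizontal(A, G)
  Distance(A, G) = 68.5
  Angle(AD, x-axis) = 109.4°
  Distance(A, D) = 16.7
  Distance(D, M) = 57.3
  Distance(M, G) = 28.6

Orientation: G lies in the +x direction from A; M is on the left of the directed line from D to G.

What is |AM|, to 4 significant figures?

56.17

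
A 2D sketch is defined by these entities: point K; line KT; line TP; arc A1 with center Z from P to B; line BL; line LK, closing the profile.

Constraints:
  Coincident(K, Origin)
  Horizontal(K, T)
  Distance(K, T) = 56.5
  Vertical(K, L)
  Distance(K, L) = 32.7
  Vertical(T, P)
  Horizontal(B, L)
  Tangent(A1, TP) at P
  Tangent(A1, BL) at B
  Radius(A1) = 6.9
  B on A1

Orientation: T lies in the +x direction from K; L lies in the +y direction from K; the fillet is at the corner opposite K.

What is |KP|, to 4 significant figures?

62.11

The virtual corner opposite K is at (56.50, 32.70). A1 meets TP tangentially, so ZP is at right angles to TP and since A1 is tangent to BL there, ZB ⟂ BL, with radius 6.9, so the center Z sits 6.9 in from both sides at Z = (49.60, 25.80). That places the tangent points at P = (56.50, 25.80) on TP and B = (49.60, 32.70) on BL. Then |KP| = |P − K| = 62.11.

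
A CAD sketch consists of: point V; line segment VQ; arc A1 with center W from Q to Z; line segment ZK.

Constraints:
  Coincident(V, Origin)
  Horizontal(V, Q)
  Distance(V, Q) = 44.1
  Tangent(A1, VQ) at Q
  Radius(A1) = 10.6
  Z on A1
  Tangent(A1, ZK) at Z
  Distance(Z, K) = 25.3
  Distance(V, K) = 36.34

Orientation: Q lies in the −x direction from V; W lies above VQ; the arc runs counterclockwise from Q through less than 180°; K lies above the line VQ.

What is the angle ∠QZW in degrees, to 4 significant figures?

58.77°

Checks: |WZ| = 10.60 ✓; ∠(WZ, ZK) = 90.00° ✓; |ZK| = 25.30 ✓; |VK| = 36.34 ✓.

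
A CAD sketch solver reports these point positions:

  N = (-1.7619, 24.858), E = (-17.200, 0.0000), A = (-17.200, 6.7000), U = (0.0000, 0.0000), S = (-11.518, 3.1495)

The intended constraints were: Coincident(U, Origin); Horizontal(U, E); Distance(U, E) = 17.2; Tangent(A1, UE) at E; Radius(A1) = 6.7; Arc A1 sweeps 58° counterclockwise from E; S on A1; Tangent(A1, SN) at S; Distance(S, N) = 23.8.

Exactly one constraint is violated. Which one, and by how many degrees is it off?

Tangent(A1, SN) at S — off by 7.80°.

U = (0.00, 0.00) ✓; U.y = 0.00, E.y = 0.00 ✓; |UE| = 17.20 ✓; ∠(AE, EU) = 90.00° ✓; |AE| = 6.700 ✓; bearing(A→S) − bearing(A→E) = 58.00° ✓; |AS| = 6.700 ✓; ∠(AS, SN) = 82.20° ✗; |SN| = 23.80 ✓.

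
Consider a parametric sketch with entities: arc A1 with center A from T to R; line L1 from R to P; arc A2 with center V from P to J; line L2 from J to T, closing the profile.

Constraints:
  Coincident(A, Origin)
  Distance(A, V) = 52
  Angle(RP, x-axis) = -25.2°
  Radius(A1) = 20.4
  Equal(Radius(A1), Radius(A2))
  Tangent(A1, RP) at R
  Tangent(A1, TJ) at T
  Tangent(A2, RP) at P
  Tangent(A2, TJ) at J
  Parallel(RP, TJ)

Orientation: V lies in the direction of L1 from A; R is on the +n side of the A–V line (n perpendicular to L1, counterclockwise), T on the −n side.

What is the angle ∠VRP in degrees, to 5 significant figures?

21.420°

Tangency of A1 to both parallel lines with radius 20.4 puts R and T at A ± 20.4·n: R = (8.6859, 18.458), T = (-8.6859, -18.458). Equal radii place P and J the same way about V: P = V + 20.4·n = (55.737, -3.6821), J = V − 20.4·n = (38.365, -40.599). Then cos ∠VRP = RV·RP / (|RV||RP|), giving 21.420°.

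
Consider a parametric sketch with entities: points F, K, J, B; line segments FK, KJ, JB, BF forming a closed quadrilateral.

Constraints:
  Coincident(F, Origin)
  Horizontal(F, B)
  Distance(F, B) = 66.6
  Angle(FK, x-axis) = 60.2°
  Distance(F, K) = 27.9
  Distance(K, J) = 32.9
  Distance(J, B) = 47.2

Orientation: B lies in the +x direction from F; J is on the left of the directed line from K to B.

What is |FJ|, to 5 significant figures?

58.682

F is at the origin; FB is horizontal with |FB| = 66.6 and B in +x, so B = (66.6, 0). FK runs at 60.2° with |FK| = 27.9, so K = (13.866, 24.211). J is determined by |KJ| = 32.9 and |JB| = 47.2 together: it lies at the intersection of circle(K, 32.9) and circle(B, 47.2). With |KB| = 58.027, the foot of the radical line on KB is 19.143 from K and the perpendicular offset is √(32.9² − 19.143²) = 26.757. Taking the left-of-KB solution: J = (42.427, 40.540).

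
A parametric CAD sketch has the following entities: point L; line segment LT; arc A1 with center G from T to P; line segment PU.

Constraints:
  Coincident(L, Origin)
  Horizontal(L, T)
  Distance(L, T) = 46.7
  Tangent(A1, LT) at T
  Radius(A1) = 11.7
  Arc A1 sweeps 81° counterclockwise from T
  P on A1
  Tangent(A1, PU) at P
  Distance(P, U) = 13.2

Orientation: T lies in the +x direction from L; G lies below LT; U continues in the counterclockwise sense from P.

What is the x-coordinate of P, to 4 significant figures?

35.14

Since A1 is tangent to LT there, GT ⟂ LT, so G = T + (0, -11.7) = (46.70, -11.70). On A1, T sits at bearing 90° from G; an 81° counterclockwise sweep puts P at bearing 171°, so P = G + 11.7·(cos 171°, sin 171°) = (35.14, -9.870). So P.x = 35.14.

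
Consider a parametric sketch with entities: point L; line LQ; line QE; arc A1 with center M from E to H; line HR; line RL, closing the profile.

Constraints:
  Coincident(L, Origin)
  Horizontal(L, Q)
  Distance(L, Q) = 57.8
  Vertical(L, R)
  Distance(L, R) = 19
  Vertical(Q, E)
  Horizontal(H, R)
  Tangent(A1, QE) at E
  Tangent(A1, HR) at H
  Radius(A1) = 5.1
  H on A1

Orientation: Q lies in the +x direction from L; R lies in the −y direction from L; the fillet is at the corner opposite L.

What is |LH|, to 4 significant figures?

56.02

L is at the origin; L and Q share the same y with |LQ| = 57.8 and Q on the +x side, so Q = (57.80, 0.000). L and R share the same x with |LR| = 19.0 and R on the −y side, so R = (0.000, -19.00). The virtual corner opposite L is at (57.80, -19.00). Since A1 is tangent to QE there, ME ⟂ QE and the tangent condition forces MH to be normal to HR, with radius 5.1, so the center M sits 5.1 in from both sides at M = (52.70, -13.90). That places the tangent points at E = (57.80, -13.90) on QE and H = (52.70, -19.00) on HR. Then |LH| = |H − L| = 56.02.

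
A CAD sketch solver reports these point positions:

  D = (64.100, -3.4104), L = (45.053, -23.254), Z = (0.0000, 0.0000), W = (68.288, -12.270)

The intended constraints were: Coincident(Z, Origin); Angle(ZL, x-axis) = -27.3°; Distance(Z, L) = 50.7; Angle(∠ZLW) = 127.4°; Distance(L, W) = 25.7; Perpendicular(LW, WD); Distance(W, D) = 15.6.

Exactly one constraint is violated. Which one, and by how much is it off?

Distance(W, D) = 15.6 — off by 5.80.

Z = (0.00, 0.00) ✓; ZL at -27.30° ✓; |ZL| = 50.70 ✓; ∠ZLW = 127.4° ✓; |LW| = 25.70 ✓; ∠(LW, WD) = 90.00° ✓; |WD| = 9.800 ✗.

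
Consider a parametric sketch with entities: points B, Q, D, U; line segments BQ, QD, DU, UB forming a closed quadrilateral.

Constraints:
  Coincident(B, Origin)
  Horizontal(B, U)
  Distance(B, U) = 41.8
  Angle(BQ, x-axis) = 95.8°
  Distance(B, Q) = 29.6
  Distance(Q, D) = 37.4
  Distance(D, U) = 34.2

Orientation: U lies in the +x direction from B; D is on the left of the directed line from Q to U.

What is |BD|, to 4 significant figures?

47.77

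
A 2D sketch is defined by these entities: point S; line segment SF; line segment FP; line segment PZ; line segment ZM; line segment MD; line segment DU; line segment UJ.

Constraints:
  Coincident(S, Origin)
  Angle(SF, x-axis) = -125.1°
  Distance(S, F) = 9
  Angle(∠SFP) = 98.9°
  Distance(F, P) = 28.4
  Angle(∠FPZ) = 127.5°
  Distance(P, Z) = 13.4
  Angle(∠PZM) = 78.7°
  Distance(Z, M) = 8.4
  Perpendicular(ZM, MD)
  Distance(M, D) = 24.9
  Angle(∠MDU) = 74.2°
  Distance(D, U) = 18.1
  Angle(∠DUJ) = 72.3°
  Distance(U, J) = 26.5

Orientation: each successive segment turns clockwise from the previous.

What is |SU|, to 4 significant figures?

42.33

S is at the origin; SF runs at -125.1° with length 9.0, so F = (-5.175, -7.363). ∠SFP = 98.9° gives FP at 153.8° from the x-axis; with |FP| = 28.4, P = (-30.66, 5.175). ∠FPZ = 127.5° gives PZ at 101.3° from the x-axis; with |PZ| = 13.4, Z = (-33.28, 18.32). ∠PZM = 78.7° gives ZM at 0.000° from the x-axis; with |ZM| = 8.4, M = (-24.88, 18.32). ZM is perpendicular to MD, so MD runs at -90.00°; with |MD| = 24.9, D = (-24.88, -6.584). ∠MDU = 74.2° gives DU at 164.2° from the x-axis; with |DU| = 18.1, U = (-42.30, -1.656). Then |SU| = |U − S| = 42.33.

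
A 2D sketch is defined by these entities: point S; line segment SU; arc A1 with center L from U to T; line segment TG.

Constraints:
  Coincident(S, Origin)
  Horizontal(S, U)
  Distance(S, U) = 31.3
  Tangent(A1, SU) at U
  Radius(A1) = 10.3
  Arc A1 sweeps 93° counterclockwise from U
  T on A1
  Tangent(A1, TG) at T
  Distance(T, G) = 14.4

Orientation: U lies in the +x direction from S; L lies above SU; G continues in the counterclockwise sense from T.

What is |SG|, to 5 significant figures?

47.993

S is at the origin; S and U share the same y with |SU| = 31.3 and U on the +x side, so U = (31.300, 0.0000). The tangent condition forces LU to be normal to SU, so L = U + (0, 10.3) = (31.300, 10.300). On A1, U sits at bearing -90° from L; a 93° counterclockwise sweep puts T at bearing 3°, so T = L + 10.3·(cos 3°, sin 3°) = (41.586, 10.839). A1 meets TG tangentially, so LT is at right angles to TG, so TG runs along (−sin 3°, cos 3°); with |TG| = 14.4, G = (40.832, 25.219). Then |SG| = |G − S| = 47.993.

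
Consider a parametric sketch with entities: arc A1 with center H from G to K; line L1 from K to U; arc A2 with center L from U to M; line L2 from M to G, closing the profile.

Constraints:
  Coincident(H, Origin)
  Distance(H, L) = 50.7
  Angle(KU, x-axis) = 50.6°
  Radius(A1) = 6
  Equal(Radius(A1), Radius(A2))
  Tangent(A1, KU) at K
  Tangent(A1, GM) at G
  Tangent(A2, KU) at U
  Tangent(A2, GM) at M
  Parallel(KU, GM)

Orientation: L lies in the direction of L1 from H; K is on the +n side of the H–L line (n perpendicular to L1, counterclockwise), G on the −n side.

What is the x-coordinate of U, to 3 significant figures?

27.5

The slot axis is L1's direction at 50.6°, so u = (cos 50.6°, sin 50.6°) = (0.635, 0.773) and n = (−sin 50.6°, cos 50.6°) = (-0.773, 0.635). H is at the origin and L lies 50.7 along u from H, so L = 50.7·u = (32.2, 39.2). Tangency of A1 to both parallel lines with radius 6.0 puts K and G at H ± 6.0·n: K = (-4.64, 3.81), G = (4.64, -3.81). Equal radii place U and M the same way about L: U = L + 6.0·n = (27.5, 43.0), M = L − 6.0·n = (36.8, 35.4). So U.x = 27.5.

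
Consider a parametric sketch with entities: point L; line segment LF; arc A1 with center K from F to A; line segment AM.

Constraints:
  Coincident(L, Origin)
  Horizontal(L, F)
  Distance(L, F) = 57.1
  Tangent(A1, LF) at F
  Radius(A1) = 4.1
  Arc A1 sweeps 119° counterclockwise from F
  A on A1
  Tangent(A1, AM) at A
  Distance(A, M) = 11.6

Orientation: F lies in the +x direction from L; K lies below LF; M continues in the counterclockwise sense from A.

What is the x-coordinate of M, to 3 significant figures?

59.1

On A1, F sits at bearing 90° from K; a 119° counterclockwise sweep puts A at bearing 209°, so A = K + 4.1·(cos 209°, sin 209°) = (53.5, -6.09). A1 meets AM tangentially, so KA is at right angles to AM, so AM runs along (−sin 209°, cos 209°); with |AM| = 11.6, M = (59.1, -16.2). So M.x = 59.1.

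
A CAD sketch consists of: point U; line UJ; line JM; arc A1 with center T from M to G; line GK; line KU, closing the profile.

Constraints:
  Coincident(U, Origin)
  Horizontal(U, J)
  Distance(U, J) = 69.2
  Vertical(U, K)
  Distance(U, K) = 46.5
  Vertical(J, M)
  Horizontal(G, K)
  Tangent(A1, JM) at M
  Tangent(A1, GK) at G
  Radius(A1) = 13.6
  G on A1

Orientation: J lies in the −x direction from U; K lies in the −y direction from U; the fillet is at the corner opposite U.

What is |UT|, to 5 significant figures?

64.605

U is at the origin; U and J share the same y with |UJ| = 69.2 and J on the −x side, so J = (-69.200, 0.0000). U and K share the same x with |UK| = 46.5 and K on the −y side, so K = (0.0000, -46.500). The virtual corner opposite U is at (-69.200, -46.500). The tangent condition forces TM to be normal to JM and A1 meets GK tangentially, so TG is at right angles to GK, with radius 13.6, so the center T sits 13.6 in from both sides at T = (-55.600, -32.900). Then |UT| = |T − U| = 64.605.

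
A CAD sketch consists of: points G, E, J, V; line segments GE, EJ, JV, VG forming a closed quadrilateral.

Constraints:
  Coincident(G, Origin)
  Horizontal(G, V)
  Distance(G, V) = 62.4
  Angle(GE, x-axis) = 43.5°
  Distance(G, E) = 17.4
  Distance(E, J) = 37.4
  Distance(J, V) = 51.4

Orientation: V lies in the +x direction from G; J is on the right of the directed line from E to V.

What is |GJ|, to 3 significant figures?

30.6

G is at the origin; GV is horizontal with |GV| = 62.4 and V in +x, so V = (62.4, 0). GE runs at 43.5° with |GE| = 17.4, so E = (12.6, 12.0). J is determined by |EJ| = 37.4 and |JV| = 51.4 together: it lies at the intersection of circle(E, 37.4) and circle(V, 51.4). With |EV| = 51.2, the foot of the radical line on EV is 13.5 from E and the perpendicular offset is √(37.4² − 13.5²) = 34.9. Taking the right-of-EV solution: J = (17.5, -25.1).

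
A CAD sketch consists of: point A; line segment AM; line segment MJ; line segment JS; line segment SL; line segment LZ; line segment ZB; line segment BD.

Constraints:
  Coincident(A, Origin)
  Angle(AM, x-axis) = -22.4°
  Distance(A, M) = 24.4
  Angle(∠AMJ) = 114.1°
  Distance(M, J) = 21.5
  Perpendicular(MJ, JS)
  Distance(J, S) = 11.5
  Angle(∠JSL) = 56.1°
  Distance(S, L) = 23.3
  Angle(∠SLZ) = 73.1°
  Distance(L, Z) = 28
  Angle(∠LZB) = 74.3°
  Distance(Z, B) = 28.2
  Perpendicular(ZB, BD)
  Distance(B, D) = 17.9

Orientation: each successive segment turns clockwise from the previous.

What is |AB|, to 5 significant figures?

47.692

A is at the origin; AM runs at -22.4° with length 24.4, so M = (22.559, -9.2981). ∠AMJ = 114.1° gives MJ at -88.300° from the x-axis; with |MJ| = 21.5, J = (23.197, -30.789). The perpendicularity gives JS at right angles to MJ, so JS runs at -178.30°; with |JS| = 11.5, S = (11.702, -31.130). ∠JSL = 56.1° gives SL at 57.800° from the x-axis; with |SL| = 23.3, L = (24.118, -11.414). ∠SLZ = 73.1° gives LZ at -49.100° from the x-axis; with |LZ| = 28.0, Z = (42.451, -32.577). ∠LZB = 74.3° gives ZB at -154.80° from the x-axis; with |ZB| = 28.2, B = (16.934, -44.584). Then |AB| = |B − A| = 47.692.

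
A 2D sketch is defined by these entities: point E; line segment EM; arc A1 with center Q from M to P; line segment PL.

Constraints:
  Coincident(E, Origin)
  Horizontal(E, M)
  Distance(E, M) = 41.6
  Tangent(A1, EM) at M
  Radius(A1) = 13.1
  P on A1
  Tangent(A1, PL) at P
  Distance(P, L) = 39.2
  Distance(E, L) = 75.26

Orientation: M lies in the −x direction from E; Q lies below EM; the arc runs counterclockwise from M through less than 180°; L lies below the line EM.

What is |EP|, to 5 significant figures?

56.310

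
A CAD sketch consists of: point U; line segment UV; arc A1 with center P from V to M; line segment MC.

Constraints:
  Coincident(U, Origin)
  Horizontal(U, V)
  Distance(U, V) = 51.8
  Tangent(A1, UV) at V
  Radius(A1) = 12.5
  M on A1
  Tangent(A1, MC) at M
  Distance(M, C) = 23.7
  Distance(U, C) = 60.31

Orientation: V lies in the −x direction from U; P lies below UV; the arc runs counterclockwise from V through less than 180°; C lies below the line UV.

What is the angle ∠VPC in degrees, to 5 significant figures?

168.04°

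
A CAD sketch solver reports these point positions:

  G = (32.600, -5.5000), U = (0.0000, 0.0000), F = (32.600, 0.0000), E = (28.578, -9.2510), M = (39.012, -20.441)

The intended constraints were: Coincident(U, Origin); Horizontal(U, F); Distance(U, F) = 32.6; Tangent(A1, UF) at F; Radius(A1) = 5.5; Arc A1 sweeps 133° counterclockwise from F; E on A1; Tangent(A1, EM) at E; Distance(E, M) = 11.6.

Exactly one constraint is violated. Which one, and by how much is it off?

Distance(E, M) = 11.6 — off by 3.70.

U = (0.00, 0.00) ✓; U.y = 0.00, F.y = 0.00 ✓; |UF| = 32.60 ✓; ∠(GF, FU) = 90.00° ✓; |GF| = 5.500 ✓; bearing(G→E) − bearing(G→F) = 133.0° ✓; |GE| = 5.500 ✓; ∠(GE, EM) = 90.01° ✓; |EM| = 15.30 ✗.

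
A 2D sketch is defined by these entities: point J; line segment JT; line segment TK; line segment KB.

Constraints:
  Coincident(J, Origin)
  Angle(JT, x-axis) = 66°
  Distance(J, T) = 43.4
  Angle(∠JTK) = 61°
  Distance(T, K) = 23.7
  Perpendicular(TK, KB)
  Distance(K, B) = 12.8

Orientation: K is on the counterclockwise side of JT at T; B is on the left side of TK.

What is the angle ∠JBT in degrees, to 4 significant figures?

112.3°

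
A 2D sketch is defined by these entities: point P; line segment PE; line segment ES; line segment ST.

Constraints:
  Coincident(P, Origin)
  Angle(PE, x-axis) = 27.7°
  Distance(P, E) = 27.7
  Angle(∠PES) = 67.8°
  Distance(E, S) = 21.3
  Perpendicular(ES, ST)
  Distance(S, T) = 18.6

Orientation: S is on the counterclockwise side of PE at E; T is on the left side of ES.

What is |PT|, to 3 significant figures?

12.9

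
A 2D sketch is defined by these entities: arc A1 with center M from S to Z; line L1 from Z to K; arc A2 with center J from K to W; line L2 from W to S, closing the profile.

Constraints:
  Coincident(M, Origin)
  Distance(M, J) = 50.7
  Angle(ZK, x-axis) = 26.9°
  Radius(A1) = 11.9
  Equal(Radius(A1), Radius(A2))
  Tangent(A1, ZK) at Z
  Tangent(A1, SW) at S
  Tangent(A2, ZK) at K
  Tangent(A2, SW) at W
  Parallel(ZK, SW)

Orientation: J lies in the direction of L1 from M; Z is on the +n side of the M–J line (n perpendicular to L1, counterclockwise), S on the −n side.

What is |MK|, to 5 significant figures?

52.078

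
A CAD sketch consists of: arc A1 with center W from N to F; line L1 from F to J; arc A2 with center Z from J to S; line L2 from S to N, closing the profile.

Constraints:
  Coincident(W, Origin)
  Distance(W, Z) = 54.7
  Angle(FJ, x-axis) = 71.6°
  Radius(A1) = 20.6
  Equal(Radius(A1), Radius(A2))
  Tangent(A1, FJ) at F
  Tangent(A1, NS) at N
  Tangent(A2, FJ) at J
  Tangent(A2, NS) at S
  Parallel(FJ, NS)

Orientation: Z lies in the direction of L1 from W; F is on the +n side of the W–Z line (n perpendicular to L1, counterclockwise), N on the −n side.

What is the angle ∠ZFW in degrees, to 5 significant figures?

69.364°

W is at the origin and Z lies 54.7 along u from W, so Z = 54.7·u = (17.266, 51.904). Tangency of A1 to both parallel lines with radius 20.6 puts F and N at W ± 20.6·n: F = (-19.547, 6.5024), N = (19.547, -6.5024). Then cos ∠ZFW = FZ·FW / (|FZ||FW|), giving 69.364°.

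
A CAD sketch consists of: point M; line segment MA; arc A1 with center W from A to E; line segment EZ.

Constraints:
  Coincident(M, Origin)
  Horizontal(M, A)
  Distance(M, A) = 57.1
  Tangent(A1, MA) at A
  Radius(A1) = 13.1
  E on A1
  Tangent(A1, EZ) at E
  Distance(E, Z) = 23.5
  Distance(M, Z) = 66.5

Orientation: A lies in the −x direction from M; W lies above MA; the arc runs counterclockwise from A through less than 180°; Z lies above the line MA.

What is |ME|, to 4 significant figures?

48.28

M is at the origin; MA is horizontal with |MA| = 57.1 and A on the −x side, so A = (-57.10, 0.000). The tangent condition forces WA to be normal to MA, so W = A + (0, 13.1) = (-57.10, 13.10). Since WE ⟂ EZ (tangency), |WZ| = √(13.1² + 23.5²) = 26.90 regardless of where E sits on A1. So Z lies on both circle(M, 66.5) and circle(W, 26.90); the above-MA intersection is Z = (-53.32, 39.74). E is the foot of the tangent from Z: E = (-44.88, 17.81).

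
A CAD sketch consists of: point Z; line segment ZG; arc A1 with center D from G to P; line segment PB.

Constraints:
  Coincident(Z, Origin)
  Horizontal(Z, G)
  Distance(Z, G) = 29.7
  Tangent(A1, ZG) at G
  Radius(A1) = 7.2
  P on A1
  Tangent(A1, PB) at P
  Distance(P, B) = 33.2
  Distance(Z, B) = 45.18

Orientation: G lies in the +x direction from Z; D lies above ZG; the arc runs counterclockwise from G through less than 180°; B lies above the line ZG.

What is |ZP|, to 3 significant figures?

37.6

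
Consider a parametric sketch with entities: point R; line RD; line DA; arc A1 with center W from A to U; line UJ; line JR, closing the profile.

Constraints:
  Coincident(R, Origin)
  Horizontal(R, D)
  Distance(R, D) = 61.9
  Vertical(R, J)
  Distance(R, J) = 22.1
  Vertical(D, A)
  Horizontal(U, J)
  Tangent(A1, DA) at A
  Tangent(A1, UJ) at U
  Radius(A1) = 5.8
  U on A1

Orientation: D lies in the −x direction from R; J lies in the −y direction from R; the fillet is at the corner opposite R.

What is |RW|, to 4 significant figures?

58.42

R is at the origin; RD is horizontal with |RD| = 61.9 and D on the −x side, so D = (-61.90, 0.000). RJ is vertical with |RJ| = 22.1 and J on the −y side, so J = (0.000, -22.10). The virtual corner opposite R is at (-61.90, -22.10). Tangency of A1 to DA means the radius WA is perpendicular to DA and tangency of A1 to UJ means the radius WU is perpendicular to UJ, with radius 5.8, so the center W sits 5.8 in from both sides at W = (-56.10, -16.30). Then |RW| = |W − R| = 58.42.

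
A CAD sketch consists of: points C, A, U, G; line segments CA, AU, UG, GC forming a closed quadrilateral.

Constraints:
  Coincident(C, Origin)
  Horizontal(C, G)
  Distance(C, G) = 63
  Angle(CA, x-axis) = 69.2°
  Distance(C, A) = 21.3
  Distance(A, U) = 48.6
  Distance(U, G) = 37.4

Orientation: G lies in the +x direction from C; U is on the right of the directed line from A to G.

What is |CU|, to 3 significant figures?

39.2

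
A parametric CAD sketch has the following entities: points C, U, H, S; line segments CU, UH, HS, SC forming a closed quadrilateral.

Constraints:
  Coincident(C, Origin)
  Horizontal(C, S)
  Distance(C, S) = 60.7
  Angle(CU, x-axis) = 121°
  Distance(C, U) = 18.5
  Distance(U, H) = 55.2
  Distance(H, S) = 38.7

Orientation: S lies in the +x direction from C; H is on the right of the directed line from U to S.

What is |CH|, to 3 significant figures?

37.5

C is at the origin; C and S share the same y with |CS| = 60.7 and S in +x, so S = (60.7, 0). CU runs at 121.0° with |CU| = 18.5, so U = (-9.53, 15.9). H is determined by |UH| = 55.2 and |HS| = 38.7 together: it lies at the intersection of circle(U, 55.2) and circle(S, 38.7). With |US| = 72.0, the foot of the radical line on US is 46.8 from U and the perpendicular offset is √(55.2² − 46.8²) = 29.3. Taking the right-of-US solution: H = (29.6, -23.1).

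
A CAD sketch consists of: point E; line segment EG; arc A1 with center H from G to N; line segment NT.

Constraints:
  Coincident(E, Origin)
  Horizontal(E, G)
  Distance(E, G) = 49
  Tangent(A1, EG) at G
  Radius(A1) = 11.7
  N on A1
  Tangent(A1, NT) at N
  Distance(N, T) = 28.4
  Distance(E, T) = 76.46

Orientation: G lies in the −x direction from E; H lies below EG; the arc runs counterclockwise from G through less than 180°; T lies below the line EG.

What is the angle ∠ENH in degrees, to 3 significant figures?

22.4°

Checks: ∠(HG, GE) = 90.00° ✓; |HN| = 11.70 ✓; ∠(HN, NT) = 90.00° ✓; |NT| = 28.40 ✓; |ET| = 76.46 ✓.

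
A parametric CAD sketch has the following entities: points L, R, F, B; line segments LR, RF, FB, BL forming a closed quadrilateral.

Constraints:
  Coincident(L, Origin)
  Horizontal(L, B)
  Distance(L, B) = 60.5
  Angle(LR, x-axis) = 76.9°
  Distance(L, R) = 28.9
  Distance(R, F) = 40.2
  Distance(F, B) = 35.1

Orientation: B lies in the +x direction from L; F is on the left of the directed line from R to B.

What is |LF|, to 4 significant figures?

56.60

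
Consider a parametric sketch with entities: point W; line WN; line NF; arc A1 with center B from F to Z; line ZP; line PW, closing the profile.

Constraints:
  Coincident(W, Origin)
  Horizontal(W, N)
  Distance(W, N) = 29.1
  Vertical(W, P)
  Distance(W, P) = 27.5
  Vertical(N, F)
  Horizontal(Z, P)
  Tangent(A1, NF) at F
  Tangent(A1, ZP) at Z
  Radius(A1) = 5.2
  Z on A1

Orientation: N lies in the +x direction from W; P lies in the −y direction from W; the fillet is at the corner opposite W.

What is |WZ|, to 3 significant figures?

36.4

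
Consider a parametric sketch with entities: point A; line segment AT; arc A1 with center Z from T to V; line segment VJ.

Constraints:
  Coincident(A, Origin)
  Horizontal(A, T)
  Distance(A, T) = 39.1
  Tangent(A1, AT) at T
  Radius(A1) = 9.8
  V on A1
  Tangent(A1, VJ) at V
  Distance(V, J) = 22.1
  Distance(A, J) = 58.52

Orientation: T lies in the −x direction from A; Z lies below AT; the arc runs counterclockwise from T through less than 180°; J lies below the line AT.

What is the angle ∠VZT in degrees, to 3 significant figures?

89.4°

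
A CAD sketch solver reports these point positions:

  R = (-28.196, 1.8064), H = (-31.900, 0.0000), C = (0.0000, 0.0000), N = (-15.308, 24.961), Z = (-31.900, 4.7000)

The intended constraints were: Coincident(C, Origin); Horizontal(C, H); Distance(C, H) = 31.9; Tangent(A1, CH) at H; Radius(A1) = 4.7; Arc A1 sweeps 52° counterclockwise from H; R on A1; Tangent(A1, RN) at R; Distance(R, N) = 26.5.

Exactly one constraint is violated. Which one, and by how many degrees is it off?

Tangent(A1, RN) at R — off by 8.90°.

C = (0.00, 0.00) ✓; C.y = 0.00, H.y = 0.00 ✓; |CH| = 31.90 ✓; ∠(ZH, HC) = 90.00° ✓; |ZH| = 4.700 ✓; bearing(Z→R) − bearing(Z→H) = 52.00° ✓; |ZR| = 4.700 ✓; ∠(ZR, RN) = 81.10° ✗; |RN| = 26.50 ✓.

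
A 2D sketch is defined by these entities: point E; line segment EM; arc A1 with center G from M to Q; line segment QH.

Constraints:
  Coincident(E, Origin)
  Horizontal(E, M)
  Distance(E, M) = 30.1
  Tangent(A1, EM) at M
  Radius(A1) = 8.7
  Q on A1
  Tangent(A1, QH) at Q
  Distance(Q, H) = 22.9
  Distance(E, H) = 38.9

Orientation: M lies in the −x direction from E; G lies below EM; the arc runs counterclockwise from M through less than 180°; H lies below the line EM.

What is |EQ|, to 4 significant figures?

39.47

Checks: E.y = 0.00, M.y = 0.00 ✓; |GQ| = 8.700 ✓; ∠(GQ, QH) = 90.00° ✓; |QH| = 22.90 ✓; |EH| = 38.90 ✓.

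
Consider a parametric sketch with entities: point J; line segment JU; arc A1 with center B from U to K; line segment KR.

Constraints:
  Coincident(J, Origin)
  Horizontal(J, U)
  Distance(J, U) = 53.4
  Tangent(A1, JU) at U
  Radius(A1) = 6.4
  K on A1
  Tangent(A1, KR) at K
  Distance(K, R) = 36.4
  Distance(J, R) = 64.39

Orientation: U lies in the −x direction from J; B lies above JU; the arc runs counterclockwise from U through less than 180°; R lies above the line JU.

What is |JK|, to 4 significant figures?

47.46

Checks: |BU| = 6.400 ✓; |BK| = 6.400 ✓; ∠(BK, KR) = 90.00° ✓; |KR| = 36.40 ✓; |JR| = 64.39 ✓.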